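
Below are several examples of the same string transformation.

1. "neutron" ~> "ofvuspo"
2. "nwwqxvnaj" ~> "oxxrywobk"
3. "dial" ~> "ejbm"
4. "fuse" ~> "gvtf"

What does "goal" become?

hpbm

The rule is to shift every letter 1 place forward in the alphabet (wrapping around).
So "goal" becomes "hpbm".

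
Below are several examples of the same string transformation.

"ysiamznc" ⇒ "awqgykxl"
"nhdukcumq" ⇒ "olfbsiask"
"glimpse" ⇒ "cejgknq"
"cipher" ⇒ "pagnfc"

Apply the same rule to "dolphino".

Each output is the input with this applied: shift every letter 2 places backward in the alphabet (wrapping around), then move the last character to the front.
On "dolphino": the first step gives "bmjnfglm", and the second then gives "mbmjnfgl".

mbmjnfgl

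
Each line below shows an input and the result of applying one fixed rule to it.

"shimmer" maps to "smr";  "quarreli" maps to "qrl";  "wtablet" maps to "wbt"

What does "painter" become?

pnr

In each case the input is transformed by: keep one character in every 3, starting at position 1 (positions 1st, 4th, 7th, ...).
Applying that to "painter" gives "pnr".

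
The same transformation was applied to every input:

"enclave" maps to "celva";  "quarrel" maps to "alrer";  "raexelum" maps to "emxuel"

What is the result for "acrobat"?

The rule is to delete the first 2 characters, then take characters alternately from the front and the back (1st, last, 2nd, 2nd-last, ...).
For "acrobat", step one produces "robat"; step two turns that into "rtoab".
(Check on "raexelum": → "exelum" → "emxuel" ✓)

rtoab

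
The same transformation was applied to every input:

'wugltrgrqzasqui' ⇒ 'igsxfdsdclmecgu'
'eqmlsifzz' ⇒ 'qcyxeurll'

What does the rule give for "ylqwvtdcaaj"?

kxcihfpommv

The transformation: shift every letter 12 places forward in the alphabet (wrapping around).
Doing the same to "ylqwvtdcaaj": "kxcihfpommv".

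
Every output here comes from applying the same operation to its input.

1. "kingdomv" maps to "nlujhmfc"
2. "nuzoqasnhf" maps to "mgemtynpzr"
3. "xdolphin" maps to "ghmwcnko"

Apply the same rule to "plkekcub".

The pattern: shift every letter 1 place backward in the alphabet (wrapping around), then move the last 3 characters to the front (rotate right by 3).
Working it through for "plkekcub": intermediate "okjdjbta", final "btaokjdj".

btaokjdj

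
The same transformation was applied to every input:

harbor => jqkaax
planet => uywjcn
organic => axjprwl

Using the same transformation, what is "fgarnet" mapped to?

What's happening: shift every letter 9 places forward in the alphabet (wrapping around), then swap each adjacent pair of characters (1↔2, 3↔4, ...).
Doing the same to "fgarnet": "poajnwc".

poajnwc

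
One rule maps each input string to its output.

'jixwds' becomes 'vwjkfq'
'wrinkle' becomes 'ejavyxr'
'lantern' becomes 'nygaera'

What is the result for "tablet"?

In each case the input is transformed by: shift every letter 13 places forward in the alphabet (wrapping around) — i.e. ROT13, then swap each adjacent pair of characters (1↔2, 3↔4, ...).
Starting from "tablet": after the first operation, "gnoyrg"; after the second, "ngyogr".

ngyogr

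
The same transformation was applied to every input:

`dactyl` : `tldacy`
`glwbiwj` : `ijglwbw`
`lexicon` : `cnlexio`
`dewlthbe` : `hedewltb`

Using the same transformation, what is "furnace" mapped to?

In each case the input is transformed by: move the last 2 characters to the front (rotate right by 2), then swap the first and last characters.
Applying both steps to "furnace": "cefurna", then "aefurnc".
(Check on "glwbiwj": → "wjglwbi" → "ijglwbw" ✓)

aefurnc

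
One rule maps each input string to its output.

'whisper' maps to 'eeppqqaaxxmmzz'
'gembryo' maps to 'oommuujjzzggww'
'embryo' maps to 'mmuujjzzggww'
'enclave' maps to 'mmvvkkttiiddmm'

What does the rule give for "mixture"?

What's happening: double every character, then shift every letter 8 places forward in the alphabet (wrapping around).
Applying that to "mixture" gives "uuqqffbbcczzmm".

uuqqffbbcczzmm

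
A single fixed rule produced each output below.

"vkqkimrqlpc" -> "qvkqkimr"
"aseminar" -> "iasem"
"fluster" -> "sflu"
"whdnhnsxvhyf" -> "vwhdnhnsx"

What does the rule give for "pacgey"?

Looking at the pairs, the operation is to delete the last 3 characters, then move the last character to the front.
Working it through for "pacgey": intermediate "pac", final "cpa".

cpa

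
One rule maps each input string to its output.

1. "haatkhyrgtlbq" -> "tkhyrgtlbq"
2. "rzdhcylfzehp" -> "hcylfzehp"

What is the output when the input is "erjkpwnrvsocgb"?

kpwnrvsocgb

The rule is to delete the first 3 characters.
For "erjkpwnrvsocgb" the result is "kpwnrvsocgb".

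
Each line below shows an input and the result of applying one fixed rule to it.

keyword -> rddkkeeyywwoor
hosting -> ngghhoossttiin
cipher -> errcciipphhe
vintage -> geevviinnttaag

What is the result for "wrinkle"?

Looking at the pairs, the operation is to double every character, then move the last 3 characters to the front (rotate right by 3).
For "wrinkle", step one produces "wwrriinnkkllee"; step two turns that into "leewwrriinnkkl".

leewwrriinnkkl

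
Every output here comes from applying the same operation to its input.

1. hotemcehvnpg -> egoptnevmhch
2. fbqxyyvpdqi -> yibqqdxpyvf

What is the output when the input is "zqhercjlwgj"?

cjqghwelrjz

What's happening: take characters alternately from the front and the back (1st, last, 2nd, 2nd-last, ...), then swap the first and last characters.
For "zqhercjlwgj" the result is "cjqghwelrjz".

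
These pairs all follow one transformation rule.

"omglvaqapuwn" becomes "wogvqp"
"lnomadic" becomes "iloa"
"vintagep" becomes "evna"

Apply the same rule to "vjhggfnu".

What's happening: move the last 3 characters to the front (rotate right by 3), then keep every other character starting from the second (positions 2nd, 4th, 6th, ...).
On "vjhggfnu" that produces "nvhg".

nvhg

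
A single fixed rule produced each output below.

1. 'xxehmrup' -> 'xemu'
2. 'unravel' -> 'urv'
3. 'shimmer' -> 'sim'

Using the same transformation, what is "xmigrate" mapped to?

Each output is the input with this applied: move the last character to the front, then keep every other character starting from the second (positions 2nd, 4th, 6th, ...).
Starting from "xmigrate": after the first operation, "exmigrat"; after the second, "xirt".

xirt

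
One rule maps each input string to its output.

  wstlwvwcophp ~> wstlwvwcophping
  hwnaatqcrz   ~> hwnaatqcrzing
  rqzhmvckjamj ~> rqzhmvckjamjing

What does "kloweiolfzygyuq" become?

kloweiolfzygyuqing

The pattern: append "ing".
For "kloweiolfzygyuq" the result is "kloweiolfzygyuqing".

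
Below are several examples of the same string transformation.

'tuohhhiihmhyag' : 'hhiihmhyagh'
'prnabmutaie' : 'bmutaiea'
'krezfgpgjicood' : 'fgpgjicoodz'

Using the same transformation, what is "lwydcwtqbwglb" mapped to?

Rule — delete the first 3 characters, then move the first character to the end.
Working it through for "lwydcwtqbwglb": intermediate "dcwtqbwglb", final "cwtqbwglbd".
(Check on "prnabmutaie": → "abmutaie" → "bmutaiea" ✓)

cwtqbwglbd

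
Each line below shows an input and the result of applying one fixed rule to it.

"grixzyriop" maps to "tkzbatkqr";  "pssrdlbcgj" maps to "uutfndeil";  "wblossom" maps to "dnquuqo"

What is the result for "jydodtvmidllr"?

afqfvxokfnnt

In each case the input is transformed by: delete the first character, then shift every letter 2 places forward in the alphabet (wrapping around).
"jydodtvmidllr" → "ydodtvmidllr" → "afqfvxokfnnt".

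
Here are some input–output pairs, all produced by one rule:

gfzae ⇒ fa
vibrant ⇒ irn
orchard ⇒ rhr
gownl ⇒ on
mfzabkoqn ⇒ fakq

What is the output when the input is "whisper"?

Rule — keep every other character starting from the second (positions 2nd, 4th, 6th, ...).
Doing the same to "whisper": "hse".

hse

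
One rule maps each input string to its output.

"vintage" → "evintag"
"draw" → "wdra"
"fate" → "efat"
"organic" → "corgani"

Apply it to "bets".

Looking at the pairs, the operation is to move the last character to the front.
For "bets" the result is "sbet".

sbet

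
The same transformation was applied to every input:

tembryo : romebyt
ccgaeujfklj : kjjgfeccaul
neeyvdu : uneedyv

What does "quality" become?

tqliayu

The transformation: sort the characters into reverse alphabetical order, then move the first 2 characters to the end (rotate left by 2).
Doing the same to "quality": "tqliayu".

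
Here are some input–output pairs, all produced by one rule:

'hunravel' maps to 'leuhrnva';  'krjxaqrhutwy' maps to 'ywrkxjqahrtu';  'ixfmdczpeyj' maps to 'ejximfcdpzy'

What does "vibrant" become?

ativrbn

The rule is to swap each adjacent pair of characters (1↔2, 3↔4, ...), then move the last 2 characters to the front (rotate right by 2).
On "vibrant": the first step gives "ivrbnat", and the second then gives "ativrbn".
(Check on "hunravel": → "uhrnvale" → "leuhrnva" ✓)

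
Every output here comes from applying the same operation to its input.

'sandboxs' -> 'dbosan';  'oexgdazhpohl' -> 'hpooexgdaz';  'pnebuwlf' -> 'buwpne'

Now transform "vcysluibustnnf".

In each case the input is transformed by: delete the last 2 characters, then move the last 3 characters to the front (rotate right by 3).
Applying both steps to "vcysluibustnnf": "vcysluibustn", then "stnvcysluibu".

stnvcysluibu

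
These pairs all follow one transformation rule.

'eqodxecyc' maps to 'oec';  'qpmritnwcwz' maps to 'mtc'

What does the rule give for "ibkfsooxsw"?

kos

Looking at the pairs, the operation is to keep one character in every 3, starting at position 3 (positions 3rd, 6th, 9th, ...).
Doing the same to "ibkfsooxsw": "kos".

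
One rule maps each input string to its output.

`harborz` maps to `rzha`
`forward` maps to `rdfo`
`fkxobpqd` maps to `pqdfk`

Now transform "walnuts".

Looking at the pairs, the operation is to move the first 2 characters to the end (rotate left by 2), then delete the first 3 characters.
Doing the same to "walnuts": "tswa".

tswa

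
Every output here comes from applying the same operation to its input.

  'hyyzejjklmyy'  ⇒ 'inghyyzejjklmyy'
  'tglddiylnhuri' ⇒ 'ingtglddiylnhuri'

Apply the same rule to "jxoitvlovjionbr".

The pattern: prepend "ing".
On "jxoitvlovjionbr" that produces "ingjxoitvlovjionbr".

ingjxoitvlovjionbr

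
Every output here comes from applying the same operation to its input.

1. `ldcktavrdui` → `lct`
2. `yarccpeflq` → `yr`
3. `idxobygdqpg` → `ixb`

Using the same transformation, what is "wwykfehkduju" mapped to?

Rule — keep every other character starting from the first (positions 1st, 3rd, 5th, ...), then delete the last 3 characters.
So "wwykfehkduju" becomes "wyf".

wyf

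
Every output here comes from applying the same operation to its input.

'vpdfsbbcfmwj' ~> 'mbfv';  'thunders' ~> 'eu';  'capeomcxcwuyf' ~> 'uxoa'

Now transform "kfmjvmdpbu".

pvf

The rule is to reverse the string, then keep one character in every 3, starting at position 3 (positions 3rd, 6th, 9th, ...).
"kfmjvmdpbu" → "ubpdmvjmfk" → "pvf".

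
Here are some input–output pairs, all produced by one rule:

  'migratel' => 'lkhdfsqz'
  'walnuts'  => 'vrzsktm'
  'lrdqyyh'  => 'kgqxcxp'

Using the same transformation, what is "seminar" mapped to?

rqdzlmh

Rule — shift every letter 1 place backward in the alphabet (wrapping around), then take characters alternately from the front and the back (1st, last, 2nd, 2nd-last, ...).
Applying both steps to "seminar": "rdlhmzq", then "rqdzlmh".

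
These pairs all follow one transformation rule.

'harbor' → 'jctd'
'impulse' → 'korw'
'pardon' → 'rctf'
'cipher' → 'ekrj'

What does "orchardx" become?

qtej

What's happening: shift every letter 2 places forward in the alphabet (wrapping around), then keep only the first 4 characters.
"orchardx" → "qtejctfz" → "qtej".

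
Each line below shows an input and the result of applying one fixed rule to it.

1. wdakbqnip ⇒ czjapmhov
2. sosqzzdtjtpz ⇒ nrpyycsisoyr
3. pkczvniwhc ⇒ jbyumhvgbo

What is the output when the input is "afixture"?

Each output is the input with this applied: move the first character to the end, then shift every letter 1 place backward in the alphabet (wrapping around).
Working it through for "afixture": intermediate "fixturea", final "ehwstqdz".

ehwstqdz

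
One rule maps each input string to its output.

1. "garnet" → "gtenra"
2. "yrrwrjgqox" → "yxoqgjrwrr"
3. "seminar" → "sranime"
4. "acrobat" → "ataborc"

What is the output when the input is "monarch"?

The transformation: move the first character to the end, then reverse the string.
Starting from "monarch": after the first operation, "onarchm"; after the second, "mhcrano".

mhcrano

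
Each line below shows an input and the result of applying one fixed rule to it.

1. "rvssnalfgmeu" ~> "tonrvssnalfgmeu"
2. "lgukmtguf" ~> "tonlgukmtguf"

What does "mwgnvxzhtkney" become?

tonmwgnvxzhtkney

The transformation: prepend "ton".
For "mwgnvxzhtkney" the result is "tonmwgnvxzhtkney".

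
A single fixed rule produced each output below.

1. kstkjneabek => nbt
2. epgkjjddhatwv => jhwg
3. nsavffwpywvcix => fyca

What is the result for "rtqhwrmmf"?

Each output is the input with this applied: keep one character in every 3, starting at position 3 (positions 3rd, 6th, 9th, ...), then move the first character to the end.
Working it through for "rtqhwrmmf": intermediate "qrf", final "rfq".

rfq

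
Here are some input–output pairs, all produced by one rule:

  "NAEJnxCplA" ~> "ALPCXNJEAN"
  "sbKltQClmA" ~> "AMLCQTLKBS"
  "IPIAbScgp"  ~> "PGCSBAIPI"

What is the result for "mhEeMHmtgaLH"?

HLAGTMHMEEHM

The transformation: reverse the string, then convert every letter to uppercase.
Working it through for "mhEeMHmtgaLH": intermediate "HLagtmHMeEhm", final "HLAGTMHMEEHM".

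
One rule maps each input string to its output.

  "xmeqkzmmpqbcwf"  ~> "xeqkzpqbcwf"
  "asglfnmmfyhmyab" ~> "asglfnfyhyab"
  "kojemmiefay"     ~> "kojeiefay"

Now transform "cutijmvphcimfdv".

cutijvphcifdv

The rule is to remove every "m".
Doing the same to "cutijmvphcimfdv": "cutijvphcifdv".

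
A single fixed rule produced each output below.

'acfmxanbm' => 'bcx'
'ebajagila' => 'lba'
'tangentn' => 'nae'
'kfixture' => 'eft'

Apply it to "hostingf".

The transformation: keep one character in every 3, starting at position 2 (positions 2nd, 5th, 8th, ...), then move the last character to the front.
Working it through for "hostingf": intermediate "oif", final "foi".

foi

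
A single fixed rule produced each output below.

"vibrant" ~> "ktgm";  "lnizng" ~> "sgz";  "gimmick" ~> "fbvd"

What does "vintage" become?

The transformation: delete the first 3 characters, then shift every letter 7 places backward in the alphabet (wrapping around).
Working it through for "vintage": intermediate "tage", final "mtzx".

mtzx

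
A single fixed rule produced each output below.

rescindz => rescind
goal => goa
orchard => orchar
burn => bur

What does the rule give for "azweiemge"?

Rule — delete the last character.
For "azweiemge" the result is "azweiemg".

azweiemg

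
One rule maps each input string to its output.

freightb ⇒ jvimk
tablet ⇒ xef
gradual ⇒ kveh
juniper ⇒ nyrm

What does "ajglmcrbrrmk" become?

What's happening: shift every letter 4 places forward in the alphabet (wrapping around), then delete the last 3 characters.
Working it through for "ajglmcrbrrmk": intermediate "enkpqgvfvvqo", final "enkpqgvfv".
(Check on "tablet": → "xefpix" → "xef" ✓)

enkpqgvfv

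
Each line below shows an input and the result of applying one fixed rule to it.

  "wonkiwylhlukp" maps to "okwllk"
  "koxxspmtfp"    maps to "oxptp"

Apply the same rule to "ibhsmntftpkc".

bsnfpc

The pattern: keep every other character starting from the second (positions 2nd, 4th, 6th, ...).
Doing the same to "ibhsmntftpkc": "bsnfpc".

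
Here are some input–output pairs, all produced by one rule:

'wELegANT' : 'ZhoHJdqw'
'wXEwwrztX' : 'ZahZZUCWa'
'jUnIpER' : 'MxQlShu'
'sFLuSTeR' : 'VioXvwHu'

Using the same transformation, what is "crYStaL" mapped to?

FUbvWDo

Rule — flip the case of every letter, then shift every letter 3 places forward in the alphabet (wrapping around).
Working it through for "crYStaL": intermediate "CRysTAl", final "FUbvWDo".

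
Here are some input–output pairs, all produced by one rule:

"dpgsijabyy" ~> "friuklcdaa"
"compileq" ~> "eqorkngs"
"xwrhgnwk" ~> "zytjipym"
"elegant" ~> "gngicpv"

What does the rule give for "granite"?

The pattern: shift every letter 2 places forward in the alphabet (wrapping around).
On "granite" that produces "itcpkvg".

itcpkvg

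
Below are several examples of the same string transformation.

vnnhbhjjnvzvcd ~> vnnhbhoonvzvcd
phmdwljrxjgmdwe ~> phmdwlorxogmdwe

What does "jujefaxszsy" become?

ouoefaxszsy

What's happening: replace every "j" with "o".
For "jujefaxszsy" the result is "ouoefaxszsy".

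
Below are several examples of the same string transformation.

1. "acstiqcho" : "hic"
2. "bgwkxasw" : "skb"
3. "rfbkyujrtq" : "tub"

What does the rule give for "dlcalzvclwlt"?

What's happening: reverse the string, then keep one character in every 3, starting at position 2 (positions 2nd, 5th, 8th, ...).
Doing the same to "dlcalzvclwlt": "lcll".

lcll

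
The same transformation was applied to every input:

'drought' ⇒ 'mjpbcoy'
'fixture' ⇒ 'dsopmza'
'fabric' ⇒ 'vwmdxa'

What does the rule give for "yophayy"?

jkcvttt

Looking at the pairs, the operation is to shift every letter 5 places backward in the alphabet (wrapping around), then move the first character to the end.
Working it through for "yophayy": intermediate "tjkcvtt", final "jkcvttt".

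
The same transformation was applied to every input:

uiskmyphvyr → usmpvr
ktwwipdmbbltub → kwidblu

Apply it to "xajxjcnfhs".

xjjnh

What's happening: keep every other character starting from the first (positions 1st, 3rd, 5th, ...).
Doing the same to "xajxjcnfhs": "xjjnh".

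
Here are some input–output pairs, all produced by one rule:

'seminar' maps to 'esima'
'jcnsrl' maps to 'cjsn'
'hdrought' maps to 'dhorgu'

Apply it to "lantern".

Looking at the pairs, the operation is to swap each adjacent pair of characters (1↔2, 3↔4, ...), then delete the last 2 characters.
For "lantern", step one produces "altnren"; step two turns that into "altnr".

altnr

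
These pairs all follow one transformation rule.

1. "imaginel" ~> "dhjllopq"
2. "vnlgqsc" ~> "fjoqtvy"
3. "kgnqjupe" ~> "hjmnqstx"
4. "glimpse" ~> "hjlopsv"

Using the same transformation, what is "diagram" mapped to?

Looking at the pairs, the operation is to sort the characters into alphabetical order, then shift every letter 3 places forward in the alphabet (wrapping around).
On "diagram": the first step gives "aadgimr", and the second then gives "ddgjlpu".

ddgjlpu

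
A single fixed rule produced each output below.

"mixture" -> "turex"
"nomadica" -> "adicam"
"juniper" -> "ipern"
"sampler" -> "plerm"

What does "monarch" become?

Looking at the pairs, the operation is to delete the first 2 characters, then move the first character to the end.
"monarch" → "narch" → "archn".

archn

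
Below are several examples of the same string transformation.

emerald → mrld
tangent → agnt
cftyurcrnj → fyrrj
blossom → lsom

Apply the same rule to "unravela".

Looking at the pairs, the operation is to swap each adjacent pair of characters (1↔2, 3↔4, ...), then keep every other character starting from the first (positions 1st, 3rd, 5th, ...).
"unravela" → "nuareval" → "naea".

naea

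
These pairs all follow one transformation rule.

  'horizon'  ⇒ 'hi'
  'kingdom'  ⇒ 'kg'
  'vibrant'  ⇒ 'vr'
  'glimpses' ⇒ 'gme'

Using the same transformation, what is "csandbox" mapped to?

cno

Rule — move the last character to the front, then keep one character in every 3, starting at position 2 (positions 2nd, 5th, 8th, ...).
For "csandbox", step one produces "xcsandbo"; step two turns that into "cno".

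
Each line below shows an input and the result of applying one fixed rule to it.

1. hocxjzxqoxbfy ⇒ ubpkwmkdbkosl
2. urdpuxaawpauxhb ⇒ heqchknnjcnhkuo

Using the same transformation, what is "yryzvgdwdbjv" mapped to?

lelmitqjqowi

Each output is the input with this applied: shift every letter 13 places forward in the alphabet (wrapping around) — i.e. ROT13.
For "yryzvgdwdbjv" the result is "lelmitqjqowi".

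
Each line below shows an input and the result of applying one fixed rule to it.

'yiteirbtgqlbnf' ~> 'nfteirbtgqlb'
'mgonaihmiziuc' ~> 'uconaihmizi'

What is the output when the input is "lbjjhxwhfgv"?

gvjjhxwhf

Each output is the input with this applied: delete the first 2 characters, then move the last 2 characters to the front (rotate right by 2).
Starting from "lbjjhxwhfgv": after the first operation, "jjhxwhfgv"; after the second, "gvjjhxwhf".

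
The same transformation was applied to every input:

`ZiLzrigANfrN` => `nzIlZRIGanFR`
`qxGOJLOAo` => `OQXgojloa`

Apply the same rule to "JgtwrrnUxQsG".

In each case the input is transformed by: move the last character to the front, then flip the case of every letter.
On "JgtwrrnUxQsG": the first step gives "GJgtwrrnUxQs", and the second then gives "gjGTWRRNuXqS".

gjGTWRRNuXqS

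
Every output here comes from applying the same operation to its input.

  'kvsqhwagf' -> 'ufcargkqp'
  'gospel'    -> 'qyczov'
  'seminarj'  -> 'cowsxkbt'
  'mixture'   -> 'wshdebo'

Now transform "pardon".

zkbnyx

What's happening: shift every letter 10 places forward in the alphabet (wrapping around).
Doing the same to "pardon": "zkbnyx".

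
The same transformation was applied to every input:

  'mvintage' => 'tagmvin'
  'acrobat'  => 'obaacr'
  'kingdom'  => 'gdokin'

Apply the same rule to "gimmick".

micgim

What's happening: delete the last character, then move the last 3 characters to the front (rotate right by 3).
"gimmick" → "gimmic" → "micgim".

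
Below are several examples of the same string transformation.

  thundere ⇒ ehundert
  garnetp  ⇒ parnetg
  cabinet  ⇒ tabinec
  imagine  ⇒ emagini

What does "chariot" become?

In each case the input is transformed by: swap the first and last characters.
Doing the same to "chariot": "tharioc".

tharioc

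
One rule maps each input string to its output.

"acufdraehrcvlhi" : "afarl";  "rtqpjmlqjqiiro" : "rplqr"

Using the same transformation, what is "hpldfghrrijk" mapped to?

In each case the input is transformed by: keep one character in every 3, starting at position 1 (positions 1st, 4th, 7th, ...).
On "hpldfghrrijk" that produces "hdhi".

hdhi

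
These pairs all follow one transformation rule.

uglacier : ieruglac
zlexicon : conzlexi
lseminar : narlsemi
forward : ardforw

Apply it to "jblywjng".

What's happening: move the last 3 characters to the front (rotate right by 3).
Doing the same to "jblywjng": "jngjblyw".

jngjblyw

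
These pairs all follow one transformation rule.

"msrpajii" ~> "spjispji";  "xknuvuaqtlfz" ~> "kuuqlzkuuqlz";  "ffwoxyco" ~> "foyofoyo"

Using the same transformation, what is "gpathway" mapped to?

ptwyptwy

The pattern: keep every other character starting from the second (positions 2nd, 4th, 6th, ...), then write the whole string twice.
Starting from "gpathway": after the first operation, "ptwy"; after the second, "ptwyptwy".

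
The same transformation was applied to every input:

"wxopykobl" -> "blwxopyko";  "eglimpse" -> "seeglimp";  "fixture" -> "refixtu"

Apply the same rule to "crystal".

alcryst

The transformation: move the last 2 characters to the front (rotate right by 2).
For "crystal" the result is "alcryst".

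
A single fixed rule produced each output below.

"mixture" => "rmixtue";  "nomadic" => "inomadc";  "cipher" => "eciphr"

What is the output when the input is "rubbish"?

srubbih

What's happening: move the last character to the front, then swap the first and last characters.
For "rubbish" the result is "srubbih".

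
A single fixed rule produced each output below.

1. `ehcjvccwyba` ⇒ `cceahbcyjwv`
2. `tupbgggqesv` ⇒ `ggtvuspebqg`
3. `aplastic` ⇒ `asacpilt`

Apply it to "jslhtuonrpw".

In each case the input is transformed by: take characters alternately from the front and the back (1st, last, 2nd, 2nd-last, ...), then move the last 2 characters to the front (rotate right by 2).
For "jslhtuonrpw", step one produces "jwsplrhntou"; step two turns that into "oujwsplrhnt".

oujwsplrhnt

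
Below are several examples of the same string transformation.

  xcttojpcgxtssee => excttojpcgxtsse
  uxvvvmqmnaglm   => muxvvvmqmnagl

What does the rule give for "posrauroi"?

The pattern: move the last character to the front.
On "posrauroi" that produces "iposrauro".

iposrauro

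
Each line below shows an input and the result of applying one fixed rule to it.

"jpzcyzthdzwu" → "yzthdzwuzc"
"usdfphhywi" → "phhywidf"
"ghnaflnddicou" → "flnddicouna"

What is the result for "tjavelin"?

Rule — delete the first 2 characters, then move the first 2 characters to the end (rotate left by 2).
Working it through for "tjavelin": intermediate "avelin", final "elinav".

elinav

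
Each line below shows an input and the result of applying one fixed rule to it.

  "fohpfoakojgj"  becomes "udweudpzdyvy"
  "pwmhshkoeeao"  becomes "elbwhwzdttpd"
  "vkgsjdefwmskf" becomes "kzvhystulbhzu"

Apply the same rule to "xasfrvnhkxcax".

The pattern: shift every letter 11 places backward in the alphabet (wrapping around).
Doing the same to "xasfrvnhkxcax": "mphugkcwzmrpm".

mphugkcwzmrpm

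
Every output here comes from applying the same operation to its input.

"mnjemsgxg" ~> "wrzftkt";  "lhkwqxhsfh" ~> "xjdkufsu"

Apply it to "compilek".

In each case the input is transformed by: shift every letter 13 places forward in the alphabet (wrapping around) — i.e. ROT13, then delete the first 2 characters.
Applying both steps to "compilek": "pbzcvyrx", then "zcvyrx".

zcvyrx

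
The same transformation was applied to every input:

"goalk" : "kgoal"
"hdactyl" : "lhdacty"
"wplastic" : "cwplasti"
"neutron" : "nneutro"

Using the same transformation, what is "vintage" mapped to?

evintag

The transformation: move the last character to the front.
Doing the same to "vintage": "evintag".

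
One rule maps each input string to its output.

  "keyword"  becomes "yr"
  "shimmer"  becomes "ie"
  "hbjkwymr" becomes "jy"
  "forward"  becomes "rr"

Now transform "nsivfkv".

The transformation: keep one character in every 3, starting at position 3 (positions 3rd, 6th, 9th, ...).
So "nsivfkv" becomes "ik".

ik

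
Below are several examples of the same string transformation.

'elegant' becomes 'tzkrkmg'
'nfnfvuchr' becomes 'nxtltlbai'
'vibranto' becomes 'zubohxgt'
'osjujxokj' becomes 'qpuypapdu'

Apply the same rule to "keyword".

xjqkecu

The pattern: shift every letter 6 places forward in the alphabet (wrapping around), then move the last 2 characters to the front (rotate right by 2).
Applying both steps to "keyword": "qkecuxj", then "xjqkecu".
(Check on "vibranto": → "bohxgtzu" → "zubohxgt" ✓)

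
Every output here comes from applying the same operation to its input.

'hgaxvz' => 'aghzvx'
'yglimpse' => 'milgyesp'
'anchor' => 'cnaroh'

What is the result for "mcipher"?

picmreh

Looking at the pairs, the operation is to move the last 3 characters to the front (rotate right by 3), then reverse the string.
On "mcipher": the first step gives "hermcip", and the second then gives "picmreh".
(Check on "hgaxvz": → "xvzhga" → "aghzvx" ✓)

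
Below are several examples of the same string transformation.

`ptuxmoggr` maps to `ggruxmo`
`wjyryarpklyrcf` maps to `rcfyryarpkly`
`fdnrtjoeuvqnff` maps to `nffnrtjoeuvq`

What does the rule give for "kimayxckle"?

The rule is to delete the first 2 characters, then move the last 3 characters to the front (rotate right by 3).
For "kimayxckle", step one produces "mayxckle"; step two turns that into "klemayxc".
(Check on "fdnrtjoeuvqnff": → "nrtjoeuvqnff" → "nffnrtjoeuvq" ✓)

klemayxc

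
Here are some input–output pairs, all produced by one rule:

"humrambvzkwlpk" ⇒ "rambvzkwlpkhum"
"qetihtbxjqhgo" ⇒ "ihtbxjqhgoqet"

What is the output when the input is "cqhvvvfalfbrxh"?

Each output is the input with this applied: move the first 3 characters to the end (rotate left by 3).
Doing the same to "cqhvvvfalfbrxh": "vvvfalfbrxhcqh".

vvvfalfbrxhcqh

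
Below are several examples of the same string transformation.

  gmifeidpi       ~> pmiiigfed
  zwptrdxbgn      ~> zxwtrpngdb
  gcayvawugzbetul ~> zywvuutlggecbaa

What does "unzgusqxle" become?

zxuusqnlge

The rule is to sort the characters into reverse alphabetical order.
"unzgusqxle" → "zxuusqnlge".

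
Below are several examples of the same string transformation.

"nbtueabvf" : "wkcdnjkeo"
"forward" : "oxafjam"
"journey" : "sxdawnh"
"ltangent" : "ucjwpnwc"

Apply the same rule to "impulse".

rvydubn

Each output is the input with this applied: shift every letter 9 places forward in the alphabet (wrapping around).
For "impulse" the result is "rvydubn".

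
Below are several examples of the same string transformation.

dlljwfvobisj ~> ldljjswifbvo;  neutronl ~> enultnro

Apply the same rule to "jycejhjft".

Each output is the input with this applied: move the first character to the end, then take characters alternately from the front and the back (1st, last, 2nd, 2nd-last, ...).
On "jycejhjft": the first step gives "ycejhjftj", and the second then gives "yjctefjjh".

yjctefjjh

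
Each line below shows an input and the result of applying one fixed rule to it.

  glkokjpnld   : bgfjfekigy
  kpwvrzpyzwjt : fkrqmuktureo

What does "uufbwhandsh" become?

ppawrcviync

In each case the input is transformed by: shift every letter 5 places backward in the alphabet (wrapping around).
So "uufbwhandsh" becomes "ppawrcviync".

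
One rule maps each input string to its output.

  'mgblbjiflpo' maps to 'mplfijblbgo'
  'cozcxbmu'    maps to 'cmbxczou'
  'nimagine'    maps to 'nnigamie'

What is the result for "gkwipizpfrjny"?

The pattern: swap the first and last characters, then reverse the string.
Applying both steps to "gkwipizpfrjny": "ykwipizpfrjng", then "gnjrfpzipiwky".

gnjrfpzipiwky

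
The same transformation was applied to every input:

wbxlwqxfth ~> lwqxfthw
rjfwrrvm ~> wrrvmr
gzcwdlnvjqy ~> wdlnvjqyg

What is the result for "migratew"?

ratewm

The rule is to move the first character to the end, then delete the first 2 characters.
Doing the same to "migratew": "ratewm".
(Check on "rjfwrrvm": → "jfwrrvmr" → "wrrvmr" ✓)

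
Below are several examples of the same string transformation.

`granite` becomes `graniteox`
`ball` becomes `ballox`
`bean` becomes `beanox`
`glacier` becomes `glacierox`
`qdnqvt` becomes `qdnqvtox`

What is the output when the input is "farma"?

In each case the input is transformed by: append "ox".
So "farma" becomes "farmaox".

farmaox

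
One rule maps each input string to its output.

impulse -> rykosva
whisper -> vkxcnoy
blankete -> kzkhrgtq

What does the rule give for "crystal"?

zgrixey

Looking at the pairs, the operation is to shift every letter 6 places forward in the alphabet (wrapping around), then move the last 3 characters to the front (rotate right by 3).
Working it through for "crystal": intermediate "ixeyzgr", final "zgrixey".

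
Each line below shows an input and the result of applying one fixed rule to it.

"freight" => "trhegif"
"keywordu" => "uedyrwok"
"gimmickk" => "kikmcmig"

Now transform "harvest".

The pattern: take characters alternately from the front and the back (1st, last, 2nd, 2nd-last, ...), then move the first character to the end.
Working it through for "harvest": intermediate "htasrev", final "tasrevh".

tasrevh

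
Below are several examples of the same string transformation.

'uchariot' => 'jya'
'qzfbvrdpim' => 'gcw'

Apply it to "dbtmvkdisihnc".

Looking at the pairs, the operation is to keep one character in every 3, starting at position 2 (positions 2nd, 5th, 8th, ...), then shift every letter 7 places forward in the alphabet (wrapping around).
Working it through for "dbtmvkdisihnc": intermediate "bvih", final "icpo".
(Check on "qzfbvrdpim": → "zvp" → "gcw" ✓)

icpo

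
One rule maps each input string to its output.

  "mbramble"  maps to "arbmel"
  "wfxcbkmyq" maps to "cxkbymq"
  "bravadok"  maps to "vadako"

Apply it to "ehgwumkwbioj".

Looking at the pairs, the operation is to swap each adjacent pair of characters (1↔2, 3↔4, ...), then delete the first 2 characters.
Applying both steps to "ehgwumkwbioj": "hewgmuwkibjo", then "wgmuwkibjo".
(Check on "mbramble": → "bmarbmel" → "arbmel" ✓)

wgmuwkibjo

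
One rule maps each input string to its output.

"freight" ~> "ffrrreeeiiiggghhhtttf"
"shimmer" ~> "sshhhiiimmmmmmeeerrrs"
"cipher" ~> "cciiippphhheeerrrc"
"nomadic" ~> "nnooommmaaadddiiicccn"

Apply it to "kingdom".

kkiiinnngggdddooommmk

The rule is to repeat every character 3 times, then move the first character to the end.
Applying that to "kingdom" gives "kkiiinnngggdddooommmk".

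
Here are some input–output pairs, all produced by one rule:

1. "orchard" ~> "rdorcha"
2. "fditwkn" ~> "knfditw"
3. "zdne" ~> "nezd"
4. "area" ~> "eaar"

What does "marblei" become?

eimarbl

In each case the input is transformed by: move the last 2 characters to the front (rotate right by 2).
Doing the same to "marblei": "eimarbl".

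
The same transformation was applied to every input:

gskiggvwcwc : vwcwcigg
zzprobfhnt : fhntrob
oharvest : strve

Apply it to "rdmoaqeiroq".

eiroqoaq

What's happening: delete the first 3 characters, then move the first 3 characters to the end (rotate left by 3).
On "rdmoaqeiroq": the first step gives "oaqeiroq", and the second then gives "eiroqoaq".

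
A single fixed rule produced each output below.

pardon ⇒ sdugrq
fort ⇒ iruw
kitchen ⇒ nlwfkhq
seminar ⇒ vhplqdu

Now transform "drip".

guls

The rule is to shift every letter 3 places forward in the alphabet (wrapping around).
Doing the same to "drip": "guls".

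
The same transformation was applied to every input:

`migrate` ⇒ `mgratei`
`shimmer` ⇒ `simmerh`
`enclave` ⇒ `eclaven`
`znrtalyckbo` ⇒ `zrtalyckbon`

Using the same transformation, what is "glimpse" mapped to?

Rule — move the first character to the end, then swap the first and last characters.
Applying both steps to "glimpse": "limpseg", then "gimpsel".

gimpsel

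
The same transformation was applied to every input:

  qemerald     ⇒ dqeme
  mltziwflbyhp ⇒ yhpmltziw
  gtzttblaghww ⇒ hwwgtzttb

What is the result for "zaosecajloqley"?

What's happening: swap the front and back halves of the string, then delete the first 3 characters.
Applying both steps to "zaosecajloqley": "jloqleyzaoseca", then "qleyzaoseca".

qleyzaoseca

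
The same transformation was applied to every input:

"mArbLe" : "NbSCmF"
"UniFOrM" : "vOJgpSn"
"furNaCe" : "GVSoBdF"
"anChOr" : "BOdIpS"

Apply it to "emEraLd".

FNfSBmE

What's happening: shift every letter 1 place forward in the alphabet (wrapping around), then flip the case of every letter.
Starting from "emEraLd": after the first operation, "fnFsbMe"; after the second, "FNfSBmE".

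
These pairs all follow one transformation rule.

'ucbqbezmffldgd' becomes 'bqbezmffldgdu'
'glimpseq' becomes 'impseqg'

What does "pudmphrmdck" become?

Each output is the input with this applied: move the first character to the end, then delete the first character.
Starting from "pudmphrmdck": after the first operation, "udmphrmdckp"; after the second, "dmphrmdckp".

dmphrmdckp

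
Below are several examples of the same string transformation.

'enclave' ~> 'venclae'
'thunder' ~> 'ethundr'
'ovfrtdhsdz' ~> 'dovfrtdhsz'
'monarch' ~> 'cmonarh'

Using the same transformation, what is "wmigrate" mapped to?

twmigrae

Looking at the pairs, the operation is to move the last character to the front, then swap the first and last characters.
For "wmigrate", step one produces "ewmigrat"; step two turns that into "twmigrae".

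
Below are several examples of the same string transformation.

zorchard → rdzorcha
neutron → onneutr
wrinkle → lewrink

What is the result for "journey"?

eyjourn

The pattern: move the last 2 characters to the front (rotate right by 2).
On "journey" that produces "eyjourn".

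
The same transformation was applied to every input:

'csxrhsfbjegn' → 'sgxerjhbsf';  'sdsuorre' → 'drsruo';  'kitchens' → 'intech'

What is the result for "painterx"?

arient

The pattern: take characters alternately from the front and the back (1st, last, 2nd, 2nd-last, ...), then delete the first 2 characters.
"painterx" → "arient".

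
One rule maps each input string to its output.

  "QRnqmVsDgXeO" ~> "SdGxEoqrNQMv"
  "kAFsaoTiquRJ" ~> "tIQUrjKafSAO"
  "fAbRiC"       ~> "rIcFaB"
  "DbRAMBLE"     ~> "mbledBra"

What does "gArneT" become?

What's happening: flip the case of every letter, then swap the front and back halves of the string.
Doing the same to "gArneT": "NEtGaR".

NEtGaR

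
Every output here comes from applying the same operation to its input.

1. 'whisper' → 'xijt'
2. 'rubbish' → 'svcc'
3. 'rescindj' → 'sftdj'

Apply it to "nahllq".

obi

Looking at the pairs, the operation is to shift every letter 1 place forward in the alphabet (wrapping around), then delete the last 3 characters.
Applying both steps to "nahllq": "obimmr", then "obi".
(Check on "rescindj": → "sftdjoek" → "sftdj" ✓)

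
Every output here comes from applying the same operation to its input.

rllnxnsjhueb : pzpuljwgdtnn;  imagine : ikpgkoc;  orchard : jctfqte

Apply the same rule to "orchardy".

jctfaqte

Each output is the input with this applied: shift every letter 2 places forward in the alphabet (wrapping around), then move the first 3 characters to the end (rotate left by 3).
Working it through for "orchardy": intermediate "qtejctfa", final "jctfaqte".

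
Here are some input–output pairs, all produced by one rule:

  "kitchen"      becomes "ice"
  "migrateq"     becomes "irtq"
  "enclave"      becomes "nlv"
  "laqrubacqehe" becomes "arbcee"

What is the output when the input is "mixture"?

itr

The transformation: keep every other character starting from the second (positions 2nd, 4th, 6th, ...).
For "mixture" the result is "itr".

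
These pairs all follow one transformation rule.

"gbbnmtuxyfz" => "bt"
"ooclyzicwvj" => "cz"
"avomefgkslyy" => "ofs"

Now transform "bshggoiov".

Looking at the pairs, the operation is to keep one character in every 3, starting at position 3 (positions 3rd, 6th, 9th, ...), then delete the last character.
"bshggoiov" → "hov" → "ho".
(Check on "ooclyzicwvj": → "czw" → "cz" ✓)

ho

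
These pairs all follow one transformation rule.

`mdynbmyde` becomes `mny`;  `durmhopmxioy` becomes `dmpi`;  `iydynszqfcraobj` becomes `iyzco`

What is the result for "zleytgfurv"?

zyfv

Looking at the pairs, the operation is to keep one character in every 3, starting at position 1 (positions 1st, 4th, 7th, ...).
On "zleytgfurv" that produces "zyfv".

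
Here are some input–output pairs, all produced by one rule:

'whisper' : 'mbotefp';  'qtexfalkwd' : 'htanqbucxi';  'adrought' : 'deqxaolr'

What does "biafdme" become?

ajbyfxc

The transformation: move the last 3 characters to the front (rotate right by 3), then shift every letter 3 places backward in the alphabet (wrapping around).
For "biafdme" the result is "ajbyfxc".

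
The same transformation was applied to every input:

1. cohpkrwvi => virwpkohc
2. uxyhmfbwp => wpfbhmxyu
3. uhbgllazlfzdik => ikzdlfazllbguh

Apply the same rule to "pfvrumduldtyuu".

uutyldduumvrpf

What's happening: reverse the string, then swap each adjacent pair of characters (1↔2, 3↔4, ...).
For "pfvrumduldtyuu" the result is "uutyldduumvrpf".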